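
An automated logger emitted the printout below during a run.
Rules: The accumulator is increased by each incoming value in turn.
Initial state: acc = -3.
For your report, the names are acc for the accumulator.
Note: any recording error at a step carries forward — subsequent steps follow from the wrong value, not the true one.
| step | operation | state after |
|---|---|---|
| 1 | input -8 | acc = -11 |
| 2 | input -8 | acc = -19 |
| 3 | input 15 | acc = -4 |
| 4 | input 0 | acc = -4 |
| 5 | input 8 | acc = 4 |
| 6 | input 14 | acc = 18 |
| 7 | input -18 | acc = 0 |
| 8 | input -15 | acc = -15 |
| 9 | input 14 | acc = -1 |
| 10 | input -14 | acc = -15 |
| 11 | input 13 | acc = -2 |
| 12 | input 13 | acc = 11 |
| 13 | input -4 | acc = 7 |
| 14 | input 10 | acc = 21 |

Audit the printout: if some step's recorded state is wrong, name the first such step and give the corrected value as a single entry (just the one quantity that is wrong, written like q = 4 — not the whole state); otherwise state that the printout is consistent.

step 14, acc = 17

1. acc = -3 + -8 = -11 (consistent with the printout)
2. acc = -11 + -8 = -19 (consistent with the printout)
3. acc = -19 + 15 = -4 (no discrepancy)
4. acc = -4 + 0 = -4 (same as recorded)
5. acc = -4 + 8 = 4 (checks out)
6. acc = 4 + 14 = 18 (matches)
7. acc = 18 + -18 = 0 (in agreement)
8. acc = 0 + -15 = -15 (matches)
9. acc = -15 + 14 = -1 (matches)
10. acc = -1 + -14 = -15 (exactly as logged)
11. acc = -15 + 13 = -2 (agrees with the printout)
12. acc = -2 + 13 = 11 (checks out)
13. acc = 11 + -4 = 7 (in agreement)
14. acc = 7 + 10 = 17 (the entry is off here)
First incorrect step: 14; the correct value is acc = 17.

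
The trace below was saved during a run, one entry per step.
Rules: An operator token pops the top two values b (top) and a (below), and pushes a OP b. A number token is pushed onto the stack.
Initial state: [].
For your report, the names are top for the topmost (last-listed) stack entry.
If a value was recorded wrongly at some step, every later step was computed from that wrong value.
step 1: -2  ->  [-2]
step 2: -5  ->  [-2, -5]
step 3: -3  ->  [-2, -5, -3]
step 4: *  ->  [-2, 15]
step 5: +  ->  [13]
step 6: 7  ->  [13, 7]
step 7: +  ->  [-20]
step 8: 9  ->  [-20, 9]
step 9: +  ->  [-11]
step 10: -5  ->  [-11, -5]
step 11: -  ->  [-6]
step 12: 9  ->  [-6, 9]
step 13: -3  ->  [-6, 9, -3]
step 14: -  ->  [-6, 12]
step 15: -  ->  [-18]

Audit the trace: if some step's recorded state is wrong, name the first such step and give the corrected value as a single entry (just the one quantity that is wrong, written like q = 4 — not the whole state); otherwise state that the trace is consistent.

step 7, top = 20

1. push -2: top = -2 (exactly as logged)
2. push -5: top = -5 (matches)
3. push -3: top = -3 (no discrepancy)
4. -5 * -3 = 15 (confirmed correct)
5. -2 + 15 = 13 (in agreement)
6. push 7: top = 7 (no discrepancy)
7. 13 + 7 = 20 (the recorded entry deviates here)
Step 7 is the first one off; corrected, top = 20.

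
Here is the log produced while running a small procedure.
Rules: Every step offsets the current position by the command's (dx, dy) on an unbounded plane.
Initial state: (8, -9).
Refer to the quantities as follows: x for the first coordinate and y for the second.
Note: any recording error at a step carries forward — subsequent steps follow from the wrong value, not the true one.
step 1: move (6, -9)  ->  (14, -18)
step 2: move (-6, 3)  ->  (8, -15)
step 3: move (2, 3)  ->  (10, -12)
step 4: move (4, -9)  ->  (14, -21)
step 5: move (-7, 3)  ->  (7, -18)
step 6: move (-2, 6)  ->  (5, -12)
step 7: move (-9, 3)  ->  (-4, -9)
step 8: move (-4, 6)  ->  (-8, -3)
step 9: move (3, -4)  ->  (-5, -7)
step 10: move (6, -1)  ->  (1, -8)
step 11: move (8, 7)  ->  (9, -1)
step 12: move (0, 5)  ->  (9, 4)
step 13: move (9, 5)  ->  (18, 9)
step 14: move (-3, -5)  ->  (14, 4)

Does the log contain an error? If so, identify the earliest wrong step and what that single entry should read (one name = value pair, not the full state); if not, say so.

Recomputing the run from the initial state:
step 1: x = 14, y = -18
step 2: x = 8, y = -15
step 3: x = 10, y = -12
step 4: x = 14, y = -21
step 5: x = 7, y = -18
step 6: x = 5, y = -12
step 7: x = -4, y = -9
step 8: x = -8, y = -3
step 9: x = -5, y = -7
step 10: x = 1, y = -8
step 11: x = 9, y = -1
step 12: x = 9, y = 4
step 13: x = 18, y = 9
step 14: x = 15, y = 4
The first disagreement with the log is at step 14, where the value should be x = 15.

step 14, x = 15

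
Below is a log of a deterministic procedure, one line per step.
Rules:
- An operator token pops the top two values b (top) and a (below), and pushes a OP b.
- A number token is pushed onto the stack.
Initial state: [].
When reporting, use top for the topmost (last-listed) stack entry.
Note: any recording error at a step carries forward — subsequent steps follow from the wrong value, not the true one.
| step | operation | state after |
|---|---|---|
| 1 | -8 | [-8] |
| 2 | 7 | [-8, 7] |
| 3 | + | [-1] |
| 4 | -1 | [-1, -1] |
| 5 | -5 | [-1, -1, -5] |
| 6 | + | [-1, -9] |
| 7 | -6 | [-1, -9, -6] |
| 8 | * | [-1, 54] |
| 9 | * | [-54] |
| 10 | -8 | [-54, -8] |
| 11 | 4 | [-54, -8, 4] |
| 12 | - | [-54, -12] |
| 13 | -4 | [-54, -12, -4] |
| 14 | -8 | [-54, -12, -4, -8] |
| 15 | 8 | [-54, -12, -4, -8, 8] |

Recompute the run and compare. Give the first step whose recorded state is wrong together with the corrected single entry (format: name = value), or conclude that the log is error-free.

step 6, top = -6

step 1: push -8: top = -8 -> in agreement
step 2: push 7: top = 7 -> same as recorded
step 3: -8 + 7 = -1 -> no discrepancy
step 4: push -1: top = -1 -> no discrepancy
step 5: push -5: top = -5 -> exactly as logged
step 6: -1 + -5 = -6 -> first mismatch against the log
Conclusion: step 6 carries the first error; the entry should be top = -6.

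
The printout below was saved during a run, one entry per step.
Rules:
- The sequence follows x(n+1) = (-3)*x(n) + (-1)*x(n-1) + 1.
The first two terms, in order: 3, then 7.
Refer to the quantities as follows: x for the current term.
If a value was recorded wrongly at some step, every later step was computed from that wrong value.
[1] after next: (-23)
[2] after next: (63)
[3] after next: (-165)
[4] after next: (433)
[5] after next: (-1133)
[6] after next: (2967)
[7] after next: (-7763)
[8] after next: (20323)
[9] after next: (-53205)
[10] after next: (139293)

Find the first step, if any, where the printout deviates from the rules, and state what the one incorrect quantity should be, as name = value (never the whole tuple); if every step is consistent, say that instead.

step 1: x = -3*(7) + (-1)*(3) + (1) = -23 -> confirmed correct
step 2: x = -3*(-23) + (-1)*(7) + (1) = 63 -> in agreement
step 3: x = -3*(63) + (-1)*(-23) + (1) = -165 -> no discrepancy
step 4: x = -3*(-165) + (-1)*(63) + (1) = 433 -> in agreement
step 5: x = -3*(433) + (-1)*(-165) + (1) = -1133 -> consistent with the printout
step 6: x = -3*(-1133) + (-1)*(433) + (1) = 2967 -> confirmed correct
step 7: x = -3*(2967) + (-1)*(-1133) + (1) = -7767 -> the printout has a different value
Step 7 is the first one off; corrected, x = -7767.

step 7, x = -7767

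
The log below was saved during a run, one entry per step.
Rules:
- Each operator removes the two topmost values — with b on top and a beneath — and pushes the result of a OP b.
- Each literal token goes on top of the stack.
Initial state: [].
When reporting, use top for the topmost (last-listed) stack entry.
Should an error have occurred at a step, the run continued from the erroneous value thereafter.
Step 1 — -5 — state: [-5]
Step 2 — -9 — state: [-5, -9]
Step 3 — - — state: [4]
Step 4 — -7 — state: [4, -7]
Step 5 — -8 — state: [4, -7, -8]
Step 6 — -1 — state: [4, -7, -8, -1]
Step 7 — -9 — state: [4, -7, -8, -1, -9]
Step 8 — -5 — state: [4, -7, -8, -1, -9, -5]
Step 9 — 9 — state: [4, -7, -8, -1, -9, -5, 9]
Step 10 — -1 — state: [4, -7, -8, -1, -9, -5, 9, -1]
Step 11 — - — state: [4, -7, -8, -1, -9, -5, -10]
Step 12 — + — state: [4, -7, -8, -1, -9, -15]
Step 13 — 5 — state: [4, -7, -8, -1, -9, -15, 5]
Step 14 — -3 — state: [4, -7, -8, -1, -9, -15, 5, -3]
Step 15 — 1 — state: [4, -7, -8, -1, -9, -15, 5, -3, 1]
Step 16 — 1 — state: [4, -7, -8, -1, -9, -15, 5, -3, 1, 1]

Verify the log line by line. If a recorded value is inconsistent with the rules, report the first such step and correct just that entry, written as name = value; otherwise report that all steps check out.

step 11, top = 10

Step 1: push -5: top = -5 — no discrepancy.
Step 2: push -9: top = -9 — same as recorded.
Step 3: -5 - -9 = 4 — matches.
Step 4: push -7: top = -7 — agrees with the log.
Step 5: push -8: top = -8 — checks out.
Step 6: push -1: top = -1 — matches.
Step 7: push -9: top = -9 — no discrepancy.
Step 8: push -5: top = -5 — matches.
Step 9: push 9: top = 9 — checks out.
Step 10: push -1: top = -1 — consistent with the log.
Step 11: 9 - -1 = 10 — this is not what the log shows.
The earliest wrong entry is at step 11: it should read top = 10.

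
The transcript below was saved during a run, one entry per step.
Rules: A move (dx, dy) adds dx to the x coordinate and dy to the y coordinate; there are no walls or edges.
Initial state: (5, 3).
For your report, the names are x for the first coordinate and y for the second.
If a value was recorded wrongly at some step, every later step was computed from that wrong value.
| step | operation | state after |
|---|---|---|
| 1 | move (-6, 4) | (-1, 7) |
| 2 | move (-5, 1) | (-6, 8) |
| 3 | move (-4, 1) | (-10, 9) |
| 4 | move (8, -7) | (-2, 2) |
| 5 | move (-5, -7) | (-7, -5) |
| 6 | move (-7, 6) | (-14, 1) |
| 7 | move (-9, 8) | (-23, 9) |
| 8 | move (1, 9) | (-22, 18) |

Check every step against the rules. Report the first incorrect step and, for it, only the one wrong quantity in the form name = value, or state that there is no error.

Recomputing the run from the initial state:
step 1: x = -1, y = 7
step 2: x = -6, y = 8
step 3: x = -10, y = 9
step 4: x = -2, y = 2
step 5: x = -7, y = -5
step 6: x = -14, y = 1
step 7: x = -23, y = 9
step 8: x = -22, y = 18
This matches the transcript at every step.

no error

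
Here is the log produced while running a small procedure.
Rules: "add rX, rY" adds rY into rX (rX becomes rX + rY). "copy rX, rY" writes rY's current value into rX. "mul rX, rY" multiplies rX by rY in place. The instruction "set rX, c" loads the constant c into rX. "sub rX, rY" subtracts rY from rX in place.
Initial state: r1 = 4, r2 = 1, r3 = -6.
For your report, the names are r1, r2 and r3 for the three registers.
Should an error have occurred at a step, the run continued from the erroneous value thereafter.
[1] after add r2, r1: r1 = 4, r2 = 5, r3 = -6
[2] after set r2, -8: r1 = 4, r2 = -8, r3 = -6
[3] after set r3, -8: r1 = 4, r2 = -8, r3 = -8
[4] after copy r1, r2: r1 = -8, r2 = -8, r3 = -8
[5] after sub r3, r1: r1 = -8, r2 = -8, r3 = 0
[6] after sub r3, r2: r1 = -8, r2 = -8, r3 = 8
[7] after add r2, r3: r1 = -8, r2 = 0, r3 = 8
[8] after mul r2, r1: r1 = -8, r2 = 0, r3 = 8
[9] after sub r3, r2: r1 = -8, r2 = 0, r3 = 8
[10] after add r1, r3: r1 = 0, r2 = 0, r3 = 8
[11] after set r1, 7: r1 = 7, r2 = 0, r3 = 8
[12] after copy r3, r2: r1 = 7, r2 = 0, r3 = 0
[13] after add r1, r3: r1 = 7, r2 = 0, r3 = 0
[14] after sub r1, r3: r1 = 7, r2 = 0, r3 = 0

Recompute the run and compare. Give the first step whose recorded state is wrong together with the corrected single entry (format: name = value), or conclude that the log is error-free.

Recomputing the run from the initial state:
step 1: r1 = 4, r2 = 5, r3 = -6
step 2: r1 = 4, r2 = -8, r3 = -6
step 3: r1 = 4, r2 = -8, r3 = -8
step 4: r1 = -8, r2 = -8, r3 = -8
step 5: r1 = -8, r2 = -8, r3 = 0
step 6: r1 = -8, r2 = -8, r3 = 8
step 7: r1 = -8, r2 = 0, r3 = 8
step 8: r1 = -8, r2 = 0, r3 = 8
step 9: r1 = -8, r2 = 0, r3 = 8
step 10: r1 = 0, r2 = 0, r3 = 8
step 11: r1 = 7, r2 = 0, r3 = 8
step 12: r1 = 7, r2 = 0, r3 = 0
step 13: r1 = 7, r2 = 0, r3 = 0
step 14: r1 = 7, r2 = 0, r3 = 0
This matches the log at every step.

no error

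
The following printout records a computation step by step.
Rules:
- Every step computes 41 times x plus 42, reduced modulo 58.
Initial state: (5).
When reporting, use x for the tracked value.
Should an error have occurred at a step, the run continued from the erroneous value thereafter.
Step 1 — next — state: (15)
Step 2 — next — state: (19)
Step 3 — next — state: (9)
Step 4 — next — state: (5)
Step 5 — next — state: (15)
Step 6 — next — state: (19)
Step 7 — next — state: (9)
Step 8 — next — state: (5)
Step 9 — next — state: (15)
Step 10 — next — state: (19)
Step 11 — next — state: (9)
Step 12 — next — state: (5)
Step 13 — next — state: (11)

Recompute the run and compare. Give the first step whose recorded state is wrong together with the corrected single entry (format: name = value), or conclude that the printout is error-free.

step 13, x = 15

step 1: x = (41*5 + 42) mod 58 = 15 -> no discrepancy
step 2: x = (41*15 + 42) mod 58 = 19 -> confirmed correct
step 3: x = (41*19 + 42) mod 58 = 9 -> confirmed correct
step 4: x = (41*9 + 42) mod 58 = 5 -> verified
step 5: x = (41*5 + 42) mod 58 = 15 -> same as recorded
step 6: x = (41*15 + 42) mod 58 = 19 -> verified
step 7: x = (41*19 + 42) mod 58 = 9 -> same as recorded
step 8: x = (41*9 + 42) mod 58 = 5 -> agrees with the printout
step 9: x = (41*5 + 42) mod 58 = 15 -> exactly as logged
step 10: x = (41*15 + 42) mod 58 = 19 -> consistent with the printout
step 11: x = (41*19 + 42) mod 58 = 9 -> verified
step 12: x = (41*9 + 42) mod 58 = 5 -> consistent with the printout
step 13: x = (41*5 + 42) mod 58 = 15 -> first mismatch against the printout
So the first discrepancy is step 13, where the right value is x = 15.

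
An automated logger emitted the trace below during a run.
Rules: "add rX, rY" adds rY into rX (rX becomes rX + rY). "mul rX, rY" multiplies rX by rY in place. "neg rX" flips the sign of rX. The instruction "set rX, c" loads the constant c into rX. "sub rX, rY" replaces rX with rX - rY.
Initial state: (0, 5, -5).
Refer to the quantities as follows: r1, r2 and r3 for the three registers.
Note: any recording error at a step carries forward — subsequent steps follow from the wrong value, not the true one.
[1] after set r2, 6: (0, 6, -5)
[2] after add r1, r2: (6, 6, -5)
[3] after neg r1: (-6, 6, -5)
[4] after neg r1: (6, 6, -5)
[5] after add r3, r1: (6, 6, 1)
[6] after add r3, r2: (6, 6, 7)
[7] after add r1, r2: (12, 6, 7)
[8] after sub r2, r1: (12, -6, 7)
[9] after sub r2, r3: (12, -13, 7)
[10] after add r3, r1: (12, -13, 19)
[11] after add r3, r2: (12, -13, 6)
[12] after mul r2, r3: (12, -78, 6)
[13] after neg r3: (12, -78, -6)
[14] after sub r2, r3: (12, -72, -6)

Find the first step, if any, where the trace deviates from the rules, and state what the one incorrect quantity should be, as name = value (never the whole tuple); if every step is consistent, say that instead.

no error

Recomputing the run from the initial state:
step 1: r1 = 0, r2 = 6, r3 = -5
step 2: r1 = 6, r2 = 6, r3 = -5
step 3: r1 = -6, r2 = 6, r3 = -5
step 4: r1 = 6, r2 = 6, r3 = -5
step 5: r1 = 6, r2 = 6, r3 = 1
step 6: r1 = 6, r2 = 6, r3 = 7
step 7: r1 = 12, r2 = 6, r3 = 7
step 8: r1 = 12, r2 = -6, r3 = 7
step 9: r1 = 12, r2 = -13, r3 = 7
step 10: r1 = 12, r2 = -13, r3 = 19
step 11: r1 = 12, r2 = -13, r3 = 6
step 12: r1 = 12, r2 = -78, r3 = 6
step 13: r1 = 12, r2 = -78, r3 = -6
step 14: r1 = 12, r2 = -72, r3 = -6
This matches the trace at every step.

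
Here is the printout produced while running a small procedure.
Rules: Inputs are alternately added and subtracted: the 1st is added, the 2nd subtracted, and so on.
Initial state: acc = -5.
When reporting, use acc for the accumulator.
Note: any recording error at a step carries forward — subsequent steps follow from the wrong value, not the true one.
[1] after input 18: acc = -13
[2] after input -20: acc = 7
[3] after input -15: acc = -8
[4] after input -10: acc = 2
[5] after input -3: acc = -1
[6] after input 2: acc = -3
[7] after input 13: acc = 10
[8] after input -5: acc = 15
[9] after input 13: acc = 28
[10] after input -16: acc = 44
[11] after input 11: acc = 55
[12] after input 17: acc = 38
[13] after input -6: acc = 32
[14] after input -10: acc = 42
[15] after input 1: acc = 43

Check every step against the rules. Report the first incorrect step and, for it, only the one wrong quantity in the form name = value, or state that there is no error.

step 1, acc = 13

Recomputing the run from the initial state:
step 1: acc = 13
step 2: acc = 33
step 3: acc = 18
step 4: acc = 28
step 5: acc = 25
step 6: acc = 23
step 7: acc = 36
step 8: acc = 41
step 9: acc = 54
step 10: acc = 70
step 11: acc = 81
step 12: acc = 64
step 13: acc = 58
step 14: acc = 68
step 15: acc = 69
The first disagreement with the printout is at step 1, where the value should be acc = 13.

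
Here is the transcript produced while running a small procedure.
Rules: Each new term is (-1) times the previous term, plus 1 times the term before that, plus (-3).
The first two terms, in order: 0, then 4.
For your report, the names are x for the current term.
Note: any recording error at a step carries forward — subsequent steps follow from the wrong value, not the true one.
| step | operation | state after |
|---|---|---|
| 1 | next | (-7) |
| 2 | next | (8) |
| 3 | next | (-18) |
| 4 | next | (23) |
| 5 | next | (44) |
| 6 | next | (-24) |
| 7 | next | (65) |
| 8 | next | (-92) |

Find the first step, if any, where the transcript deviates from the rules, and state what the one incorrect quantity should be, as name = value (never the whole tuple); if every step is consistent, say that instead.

step 5, x = -44

1. x = -1*(4) + (1)*(0) + (-3) = -7 (in agreement)
2. x = -1*(-7) + (1)*(4) + (-3) = 8 (agrees with the transcript)
3. x = -1*(8) + (1)*(-7) + (-3) = -18 (same as recorded)
4. x = -1*(-18) + (1)*(8) + (-3) = 23 (verified)
5. x = -1*(23) + (1)*(-18) + (-3) = -44 (the transcript disagrees here)
So the first discrepancy is step 5, where the right value is x = -44.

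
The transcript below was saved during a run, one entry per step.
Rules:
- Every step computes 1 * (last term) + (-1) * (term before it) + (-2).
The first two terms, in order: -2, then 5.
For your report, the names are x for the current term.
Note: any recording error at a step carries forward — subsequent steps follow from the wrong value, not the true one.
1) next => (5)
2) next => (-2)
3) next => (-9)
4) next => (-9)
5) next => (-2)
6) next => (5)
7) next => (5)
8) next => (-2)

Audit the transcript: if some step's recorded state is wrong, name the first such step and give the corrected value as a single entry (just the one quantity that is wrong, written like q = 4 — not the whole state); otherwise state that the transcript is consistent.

Recomputing the run from the initial state:
step 1: x = 5
step 2: x = -2
step 3: x = -9
step 4: x = -9
step 5: x = -2
step 6: x = 5
step 7: x = 5
step 8: x = -2
This matches the transcript at every step.

no error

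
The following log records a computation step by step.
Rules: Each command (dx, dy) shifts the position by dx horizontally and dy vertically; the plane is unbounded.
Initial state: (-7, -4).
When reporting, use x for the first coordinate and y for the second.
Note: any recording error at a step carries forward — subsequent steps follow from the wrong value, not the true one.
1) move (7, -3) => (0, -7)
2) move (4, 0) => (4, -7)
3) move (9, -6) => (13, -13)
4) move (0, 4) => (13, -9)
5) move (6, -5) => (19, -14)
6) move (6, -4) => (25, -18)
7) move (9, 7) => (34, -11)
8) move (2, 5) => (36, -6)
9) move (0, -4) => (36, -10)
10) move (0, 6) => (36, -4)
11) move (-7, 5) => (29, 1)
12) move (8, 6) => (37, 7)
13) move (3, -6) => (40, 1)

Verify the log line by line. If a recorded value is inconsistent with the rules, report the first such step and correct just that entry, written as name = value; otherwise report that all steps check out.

Recomputing the run from the initial state:
step 1: x = 0, y = -7
step 2: x = 4, y = -7
step 3: x = 13, y = -13
step 4: x = 13, y = -9
step 5: x = 19, y = -14
step 6: x = 25, y = -18
step 7: x = 34, y = -11
step 8: x = 36, y = -6
step 9: x = 36, y = -10
step 10: x = 36, y = -4
step 11: x = 29, y = 1
step 12: x = 37, y = 7
step 13: x = 40, y = 1
This matches the log at every step.

no error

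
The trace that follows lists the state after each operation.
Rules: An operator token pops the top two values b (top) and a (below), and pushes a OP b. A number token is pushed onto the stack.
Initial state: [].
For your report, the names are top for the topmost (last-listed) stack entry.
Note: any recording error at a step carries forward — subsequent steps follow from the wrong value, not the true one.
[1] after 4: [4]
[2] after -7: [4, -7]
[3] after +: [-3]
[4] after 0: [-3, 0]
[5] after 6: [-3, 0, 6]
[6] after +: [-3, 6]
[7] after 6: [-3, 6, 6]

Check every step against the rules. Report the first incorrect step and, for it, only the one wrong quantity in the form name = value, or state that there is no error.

no error

Step 1: push 4: top = 4 — agrees with the trace.
Step 2: push -7: top = -7 — verified.
Step 3: 4 + -7 = -3 — agrees with the trace.
Step 4: push 0: top = 0 — checks out.
Step 5: push 6: top = 6 — agrees with the trace.
Step 6: 0 + 6 = 6 — exactly as logged.
Step 7: push 6: top = 6 — in agreement.
All entries verified; no error found.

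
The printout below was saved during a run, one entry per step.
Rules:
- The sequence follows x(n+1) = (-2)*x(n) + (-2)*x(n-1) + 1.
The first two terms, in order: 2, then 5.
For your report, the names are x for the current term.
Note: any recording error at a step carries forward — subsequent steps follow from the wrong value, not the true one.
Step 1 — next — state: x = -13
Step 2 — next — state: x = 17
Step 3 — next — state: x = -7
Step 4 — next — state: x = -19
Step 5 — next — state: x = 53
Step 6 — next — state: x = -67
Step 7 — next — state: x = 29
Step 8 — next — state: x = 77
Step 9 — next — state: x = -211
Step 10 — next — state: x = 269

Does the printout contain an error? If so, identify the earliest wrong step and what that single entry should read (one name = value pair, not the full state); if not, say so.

Recomputing the run from the initial state:
step 1: x = -13
step 2: x = 17
step 3: x = -7
step 4: x = -19
step 5: x = 53
step 6: x = -67
step 7: x = 29
step 8: x = 77
step 9: x = -211
step 10: x = 269
This matches the printout at every step.

no error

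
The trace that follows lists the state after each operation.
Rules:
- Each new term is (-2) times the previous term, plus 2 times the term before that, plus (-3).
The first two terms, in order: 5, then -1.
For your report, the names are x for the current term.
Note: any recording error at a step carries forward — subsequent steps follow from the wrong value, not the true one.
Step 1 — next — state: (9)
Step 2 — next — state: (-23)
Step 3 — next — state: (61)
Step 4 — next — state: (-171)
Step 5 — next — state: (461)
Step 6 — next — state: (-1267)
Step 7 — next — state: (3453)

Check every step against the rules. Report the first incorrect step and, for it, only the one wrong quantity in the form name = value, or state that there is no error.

Recomputing the run from the initial state:
step 1: x = 9
step 2: x = -23
step 3: x = 61
step 4: x = -171
step 5: x = 461
step 6: x = -1267
step 7: x = 3453
This matches the trace at every step.

no error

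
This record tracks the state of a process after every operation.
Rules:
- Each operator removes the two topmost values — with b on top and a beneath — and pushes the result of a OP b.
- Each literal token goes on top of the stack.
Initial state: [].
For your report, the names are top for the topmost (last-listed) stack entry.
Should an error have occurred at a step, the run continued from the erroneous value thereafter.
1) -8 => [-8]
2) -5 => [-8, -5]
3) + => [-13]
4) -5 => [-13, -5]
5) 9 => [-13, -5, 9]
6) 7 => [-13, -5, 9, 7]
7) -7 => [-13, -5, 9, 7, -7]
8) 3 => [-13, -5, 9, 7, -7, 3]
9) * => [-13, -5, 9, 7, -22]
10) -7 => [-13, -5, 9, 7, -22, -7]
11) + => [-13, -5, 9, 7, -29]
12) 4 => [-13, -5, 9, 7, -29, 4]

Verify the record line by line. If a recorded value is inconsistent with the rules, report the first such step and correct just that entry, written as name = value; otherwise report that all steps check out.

Step 1: push -8: top = -8 — same as recorded.
Step 2: push -5: top = -5 — in agreement.
Step 3: -8 + -5 = -13 — agrees with the record.
Step 4: push -5: top = -5 — consistent with the record.
Step 5: push 9: top = 9 — confirmed correct.
Step 6: push 7: top = 7 — confirmed correct.
Step 7: push -7: top = -7 — in agreement.
Step 8: push 3: top = 3 — confirmed correct.
Step 9: -7 * 3 = -21 — the record has a different value.
First incorrect step: 9; the correct value is top = -21.

step 9, top = -21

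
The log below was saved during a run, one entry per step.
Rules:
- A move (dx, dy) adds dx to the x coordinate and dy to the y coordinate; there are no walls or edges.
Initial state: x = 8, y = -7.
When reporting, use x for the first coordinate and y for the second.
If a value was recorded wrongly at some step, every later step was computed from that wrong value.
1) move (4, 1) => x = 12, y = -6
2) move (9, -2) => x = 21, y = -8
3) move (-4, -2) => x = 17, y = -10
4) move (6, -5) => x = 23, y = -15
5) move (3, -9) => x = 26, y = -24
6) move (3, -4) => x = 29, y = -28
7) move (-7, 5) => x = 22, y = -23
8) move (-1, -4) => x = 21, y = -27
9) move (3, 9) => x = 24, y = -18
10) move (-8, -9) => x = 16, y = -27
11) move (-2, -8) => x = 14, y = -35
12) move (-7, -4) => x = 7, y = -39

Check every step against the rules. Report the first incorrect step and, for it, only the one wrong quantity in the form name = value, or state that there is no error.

1. x = 8 + (4) = 12, y = -7 + (1) = -6 (matches)
2. x = 12 + (9) = 21, y = -6 + (-2) = -8 (checks out)
3. x = 21 + (-4) = 17, y = -8 + (-2) = -10 (same as recorded)
4. x = 17 + (6) = 23, y = -10 + (-5) = -15 (checks out)
5. x = 23 + (3) = 26, y = -15 + (-9) = -24 (agrees with the log)
6. x = 26 + (3) = 29, y = -24 + (-4) = -28 (checks out)
7. x = 29 + (-7) = 22, y = -28 + (5) = -23 (in agreement)
8. x = 22 + (-1) = 21, y = -23 + (-4) = -27 (exactly as logged)
9. x = 21 + (3) = 24, y = -27 + (9) = -18 (same as recorded)
10. x = 24 + (-8) = 16, y = -18 + (-9) = -27 (in agreement)
11. x = 16 + (-2) = 14, y = -27 + (-8) = -35 (agrees with the log)
12. x = 14 + (-7) = 7, y = -35 + (-4) = -39 (agrees with the log)
No step deviates from the rules.

no error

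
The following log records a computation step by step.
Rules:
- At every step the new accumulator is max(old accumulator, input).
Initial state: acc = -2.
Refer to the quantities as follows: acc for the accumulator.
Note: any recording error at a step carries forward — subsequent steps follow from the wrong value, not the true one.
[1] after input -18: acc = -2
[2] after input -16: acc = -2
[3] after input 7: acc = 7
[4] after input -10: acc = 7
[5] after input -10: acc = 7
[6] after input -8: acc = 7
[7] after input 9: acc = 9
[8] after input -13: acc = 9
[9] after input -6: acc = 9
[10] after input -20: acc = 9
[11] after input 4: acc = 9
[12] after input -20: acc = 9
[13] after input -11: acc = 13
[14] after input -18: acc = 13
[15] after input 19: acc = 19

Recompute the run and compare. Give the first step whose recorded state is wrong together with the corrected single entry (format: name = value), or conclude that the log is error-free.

Step 1: acc = max(-2, -18) = -2 — agrees with the log.
Step 2: acc = max(-2, -16) = -2 — no discrepancy.
Step 3: acc = max(-2, 7) = 7 — consistent with the log.
Step 4: acc = max(7, -10) = 7 — same as recorded.
Step 5: acc = max(7, -10) = 7 — in agreement.
Step 6: acc = max(7, -8) = 7 — same as recorded.
Step 7: acc = max(7, 9) = 9 — in agreement.
Step 8: acc = max(9, -13) = 9 — checks out.
Step 9: acc = max(9, -6) = 9 — checks out.
Step 10: acc = max(9, -20) = 9 — no discrepancy.
Step 11: acc = max(9, 4) = 9 — matches.
Step 12: acc = max(9, -20) = 9 — in agreement.
Step 13: acc = max(9, -11) = 9 — the recorded entry deviates here.
Step 13 is the first one off; corrected, acc = 9.

step 13, acc = 9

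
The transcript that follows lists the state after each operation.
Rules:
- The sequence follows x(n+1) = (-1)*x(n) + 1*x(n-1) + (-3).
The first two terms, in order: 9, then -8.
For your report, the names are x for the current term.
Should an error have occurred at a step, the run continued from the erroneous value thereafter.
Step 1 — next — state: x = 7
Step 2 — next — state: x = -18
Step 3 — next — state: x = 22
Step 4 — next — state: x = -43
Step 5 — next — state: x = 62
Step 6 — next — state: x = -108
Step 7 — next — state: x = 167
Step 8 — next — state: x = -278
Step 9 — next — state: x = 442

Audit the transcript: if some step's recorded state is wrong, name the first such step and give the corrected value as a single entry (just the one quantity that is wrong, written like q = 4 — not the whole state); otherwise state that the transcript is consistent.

1. x = -1*(-8) + (1)*(9) + (-3) = 14 (the transcript has a different value)
That makes step 1 the first incorrect line — x = 14 is what it should show.

step 1, x = 14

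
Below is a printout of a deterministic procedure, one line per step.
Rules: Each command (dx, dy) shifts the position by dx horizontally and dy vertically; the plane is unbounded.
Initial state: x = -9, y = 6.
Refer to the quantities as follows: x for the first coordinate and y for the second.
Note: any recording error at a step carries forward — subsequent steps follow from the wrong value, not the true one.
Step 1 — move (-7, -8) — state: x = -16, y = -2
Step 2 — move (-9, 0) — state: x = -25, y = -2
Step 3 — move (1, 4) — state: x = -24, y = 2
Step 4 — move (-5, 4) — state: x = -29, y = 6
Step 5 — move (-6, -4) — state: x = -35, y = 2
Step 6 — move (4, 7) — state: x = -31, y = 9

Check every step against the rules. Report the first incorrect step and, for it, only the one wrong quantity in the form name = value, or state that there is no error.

no error

step 1: x = -9 + (-7) = -16, y = 6 + (-8) = -2 -> consistent with the printout
step 2: x = -16 + (-9) = -25, y = -2 + (0) = -2 -> matches
step 3: x = -25 + (1) = -24, y = -2 + (4) = 2 -> verified
step 4: x = -24 + (-5) = -29, y = 2 + (4) = 6 -> no discrepancy
step 5: x = -29 + (-6) = -35, y = 6 + (-4) = 2 -> checks out
step 6: x = -35 + (4) = -31, y = 2 + (7) = 9 -> exactly as logged
All entries verified; no error found.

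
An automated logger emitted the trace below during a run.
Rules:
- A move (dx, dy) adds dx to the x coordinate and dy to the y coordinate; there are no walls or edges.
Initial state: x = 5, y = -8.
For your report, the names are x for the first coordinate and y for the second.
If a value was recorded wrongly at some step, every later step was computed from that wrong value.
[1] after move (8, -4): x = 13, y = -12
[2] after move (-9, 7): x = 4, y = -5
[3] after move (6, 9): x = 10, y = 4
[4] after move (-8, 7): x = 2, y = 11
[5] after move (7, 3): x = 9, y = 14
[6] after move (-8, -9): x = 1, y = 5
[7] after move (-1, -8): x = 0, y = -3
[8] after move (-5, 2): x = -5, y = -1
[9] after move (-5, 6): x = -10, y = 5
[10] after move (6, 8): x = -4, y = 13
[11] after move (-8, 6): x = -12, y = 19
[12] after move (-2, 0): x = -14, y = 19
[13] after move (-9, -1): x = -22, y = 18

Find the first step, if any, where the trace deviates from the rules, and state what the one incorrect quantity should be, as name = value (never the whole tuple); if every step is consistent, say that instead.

1. x = 5 + (8) = 13, y = -8 + (-4) = -12 (consistent with the trace)
2. x = 13 + (-9) = 4, y = -12 + (7) = -5 (matches)
3. x = 4 + (6) = 10, y = -5 + (9) = 4 (in agreement)
4. x = 10 + (-8) = 2, y = 4 + (7) = 11 (in agreement)
5. x = 2 + (7) = 9, y = 11 + (3) = 14 (confirmed correct)
6. x = 9 + (-8) = 1, y = 14 + (-9) = 5 (confirmed correct)
7. x = 1 + (-1) = 0, y = 5 + (-8) = -3 (agrees with the trace)
8. x = 0 + (-5) = -5, y = -3 + (2) = -1 (no discrepancy)
9. x = -5 + (-5) = -10, y = -1 + (6) = 5 (no discrepancy)
10. x = -10 + (6) = -4, y = 5 + (8) = 13 (verified)
11. x = -4 + (-8) = -12, y = 13 + (6) = 19 (same as recorded)
12. x = -12 + (-2) = -14, y = 19 + (0) = 19 (in agreement)
13. x = -14 + (-9) = -23, y = 19 + (-1) = 18 (not what was recorded)
That makes step 13 the first incorrect line — x = -23 is what it should show.

step 13, x = -23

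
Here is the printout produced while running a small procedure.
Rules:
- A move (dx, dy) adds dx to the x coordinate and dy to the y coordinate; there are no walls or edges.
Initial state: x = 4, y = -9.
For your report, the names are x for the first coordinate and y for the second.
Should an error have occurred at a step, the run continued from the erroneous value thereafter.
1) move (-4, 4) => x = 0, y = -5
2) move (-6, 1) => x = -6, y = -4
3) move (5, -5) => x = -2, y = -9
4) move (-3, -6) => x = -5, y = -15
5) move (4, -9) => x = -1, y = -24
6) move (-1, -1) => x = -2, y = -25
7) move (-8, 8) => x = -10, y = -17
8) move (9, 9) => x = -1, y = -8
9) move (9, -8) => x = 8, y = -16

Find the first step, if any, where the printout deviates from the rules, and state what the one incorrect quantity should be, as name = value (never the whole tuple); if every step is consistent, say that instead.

1. x = 4 + (-4) = 0, y = -9 + (4) = -5 (consistent with the printout)
2. x = 0 + (-6) = -6, y = -5 + (1) = -4 (in agreement)
3. x = -6 + (5) = -1, y = -4 + (-5) = -9 (the recorded entry deviates here)
Step 3 is the first one off; corrected, x = -1.

step 3, x = -1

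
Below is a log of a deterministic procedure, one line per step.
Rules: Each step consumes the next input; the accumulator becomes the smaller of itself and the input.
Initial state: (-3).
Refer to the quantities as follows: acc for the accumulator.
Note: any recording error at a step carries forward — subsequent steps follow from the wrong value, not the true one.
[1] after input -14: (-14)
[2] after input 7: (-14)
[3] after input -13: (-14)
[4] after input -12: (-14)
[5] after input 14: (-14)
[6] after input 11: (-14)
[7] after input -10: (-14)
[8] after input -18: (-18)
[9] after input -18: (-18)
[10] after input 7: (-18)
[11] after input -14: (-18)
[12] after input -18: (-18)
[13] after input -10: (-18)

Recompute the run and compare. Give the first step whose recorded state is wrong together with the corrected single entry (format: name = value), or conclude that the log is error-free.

Step 1: acc = min(-3, -14) = -14 — exactly as logged.
Step 2: acc = min(-14, 7) = -14 — consistent with the log.
Step 3: acc = min(-14, -13) = -14 — agrees with the log.
Step 4: acc = min(-14, -12) = -14 — no discrepancy.
Step 5: acc = min(-14, 14) = -14 — exactly as logged.
Step 6: acc = min(-14, 11) = -14 — matches.
Step 7: acc = min(-14, -10) = -14 — verified.
Step 8: acc = min(-14, -18) = -18 — exactly as logged.
Step 9: acc = min(-18, -18) = -18 — no discrepancy.
Step 10: acc = min(-18, 7) = -18 — same as recorded.
Step 11: acc = min(-18, -14) = -18 — checks out.
Step 12: acc = min(-18, -18) = -18 — no discrepancy.
Step 13: acc = min(-18, -10) = -18 — confirmed correct.
The recomputation confirms every line.

no error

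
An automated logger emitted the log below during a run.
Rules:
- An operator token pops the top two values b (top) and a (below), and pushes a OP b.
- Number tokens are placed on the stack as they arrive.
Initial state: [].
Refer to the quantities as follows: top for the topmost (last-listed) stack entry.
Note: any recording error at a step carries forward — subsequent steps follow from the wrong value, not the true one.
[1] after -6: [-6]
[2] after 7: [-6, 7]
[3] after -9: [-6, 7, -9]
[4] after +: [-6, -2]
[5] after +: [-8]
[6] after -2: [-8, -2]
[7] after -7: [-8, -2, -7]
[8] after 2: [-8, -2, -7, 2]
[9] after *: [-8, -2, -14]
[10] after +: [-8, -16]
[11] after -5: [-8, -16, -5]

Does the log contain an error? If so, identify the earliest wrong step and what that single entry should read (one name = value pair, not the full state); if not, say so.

no error

1. push -6: top = -6 (same as recorded)
2. push 7: top = 7 (checks out)
3. push -9: top = -9 (agrees with the log)
4. 7 + -9 = -2 (in agreement)
5. -6 + -2 = -8 (confirmed correct)
6. push -2: top = -2 (same as recorded)
7. push -7: top = -7 (matches)
8. push 2: top = 2 (consistent with the log)
9. -7 * 2 = -14 (matches)
10. -2 + -14 = -16 (consistent with the log)
11. push -5: top = -5 (in agreement)
Each recorded entry agrees with the recomputation.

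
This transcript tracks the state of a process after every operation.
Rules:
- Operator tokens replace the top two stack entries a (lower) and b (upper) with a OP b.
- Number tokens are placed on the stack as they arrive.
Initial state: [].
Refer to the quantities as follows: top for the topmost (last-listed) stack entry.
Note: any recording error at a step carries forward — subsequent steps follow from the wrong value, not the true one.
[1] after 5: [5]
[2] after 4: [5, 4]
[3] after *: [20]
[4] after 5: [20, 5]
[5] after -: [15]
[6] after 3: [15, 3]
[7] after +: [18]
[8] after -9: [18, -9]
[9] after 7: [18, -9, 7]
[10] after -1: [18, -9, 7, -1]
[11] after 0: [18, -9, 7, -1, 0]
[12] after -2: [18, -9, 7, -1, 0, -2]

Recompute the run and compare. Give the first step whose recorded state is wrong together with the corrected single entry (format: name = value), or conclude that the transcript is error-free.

Recomputing the run from the initial state:
step 1: [5]
step 2: [5, 4]
step 3: [20]
step 4: [20, 5]
step 5: [15]
step 6: [15, 3]
step 7: [18]
step 8: [18, -9]
step 9: [18, -9, 7]
step 10: [18, -9, 7, -1]
step 11: [18, -9, 7, -1, 0]
step 12: [18, -9, 7, -1, 0, -2]
This matches the transcript at every step.

no error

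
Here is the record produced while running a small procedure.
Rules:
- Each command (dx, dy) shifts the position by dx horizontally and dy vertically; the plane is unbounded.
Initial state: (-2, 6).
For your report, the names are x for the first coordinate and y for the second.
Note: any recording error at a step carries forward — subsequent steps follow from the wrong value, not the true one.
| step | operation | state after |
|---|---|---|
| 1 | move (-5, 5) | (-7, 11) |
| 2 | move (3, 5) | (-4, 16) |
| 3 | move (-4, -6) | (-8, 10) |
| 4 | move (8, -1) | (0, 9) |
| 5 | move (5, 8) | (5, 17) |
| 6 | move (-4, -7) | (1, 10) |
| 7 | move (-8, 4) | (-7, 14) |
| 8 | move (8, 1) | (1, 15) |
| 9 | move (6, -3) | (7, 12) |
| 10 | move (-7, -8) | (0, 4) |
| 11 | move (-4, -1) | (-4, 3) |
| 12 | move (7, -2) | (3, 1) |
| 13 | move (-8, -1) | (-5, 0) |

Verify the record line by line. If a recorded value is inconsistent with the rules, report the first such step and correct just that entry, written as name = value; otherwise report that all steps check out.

1. x = -2 + (-5) = -7, y = 6 + (5) = 11 (in agreement)
2. x = -7 + (3) = -4, y = 11 + (5) = 16 (agrees with the record)
3. x = -4 + (-4) = -8, y = 16 + (-6) = 10 (same as recorded)
4. x = -8 + (8) = 0, y = 10 + (-1) = 9 (matches)
5. x = 0 + (5) = 5, y = 9 + (8) = 17 (matches)
6. x = 5 + (-4) = 1, y = 17 + (-7) = 10 (same as recorded)
7. x = 1 + (-8) = -7, y = 10 + (4) = 14 (matches)
8. x = -7 + (8) = 1, y = 14 + (1) = 15 (agrees with the record)
9. x = 1 + (6) = 7, y = 15 + (-3) = 12 (consistent with the record)
10. x = 7 + (-7) = 0, y = 12 + (-8) = 4 (consistent with the record)
11. x = 0 + (-4) = -4, y = 4 + (-1) = 3 (checks out)
12. x = -4 + (7) = 3, y = 3 + (-2) = 1 (agrees with the record)
13. x = 3 + (-8) = -5, y = 1 + (-1) = 0 (exactly as logged)
Every step is consistent.

no error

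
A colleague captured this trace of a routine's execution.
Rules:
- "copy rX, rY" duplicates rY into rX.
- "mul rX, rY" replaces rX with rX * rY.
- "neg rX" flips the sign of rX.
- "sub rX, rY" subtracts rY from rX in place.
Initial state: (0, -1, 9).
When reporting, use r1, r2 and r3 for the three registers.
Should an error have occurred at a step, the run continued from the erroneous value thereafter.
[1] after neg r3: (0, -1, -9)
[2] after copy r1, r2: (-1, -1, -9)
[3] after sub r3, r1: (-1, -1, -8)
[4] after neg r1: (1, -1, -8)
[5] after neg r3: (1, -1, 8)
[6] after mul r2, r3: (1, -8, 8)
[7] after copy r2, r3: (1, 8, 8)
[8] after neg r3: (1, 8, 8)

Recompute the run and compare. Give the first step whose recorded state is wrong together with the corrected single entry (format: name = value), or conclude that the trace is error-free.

step 8, r3 = -8

Recomputing the run from the initial state:
step 1: r1 = 0, r2 = -1, r3 = -9
step 2: r1 = -1, r2 = -1, r3 = -9
step 3: r1 = -1, r2 = -1, r3 = -8
step 4: r1 = 1, r2 = -1, r3 = -8
step 5: r1 = 1, r2 = -1, r3 = 8
step 6: r1 = 1, r2 = -8, r3 = 8
step 7: r1 = 1, r2 = 8, r3 = 8
step 8: r1 = 1, r2 = 8, r3 = -8
The first disagreement with the trace is at step 8, where the value should be r3 = -8.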